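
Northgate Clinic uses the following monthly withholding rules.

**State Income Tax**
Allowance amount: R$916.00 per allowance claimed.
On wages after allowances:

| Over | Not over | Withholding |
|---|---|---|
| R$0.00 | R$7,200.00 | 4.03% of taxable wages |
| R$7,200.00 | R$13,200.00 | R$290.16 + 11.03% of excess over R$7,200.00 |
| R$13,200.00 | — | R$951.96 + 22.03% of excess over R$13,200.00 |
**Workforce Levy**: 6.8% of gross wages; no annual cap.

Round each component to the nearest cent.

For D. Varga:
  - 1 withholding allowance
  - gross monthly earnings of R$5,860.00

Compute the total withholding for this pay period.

R$597.72

State Income Tax: taxable = R$5,860.00 − 1×R$916.00 = R$4,944.00
  4.03% × R$4,944.00 = R$199.24
Workforce Levy: 6.8% × R$5,860.00 = R$398.48
Total: R$199.24 + R$398.48 = R$597.72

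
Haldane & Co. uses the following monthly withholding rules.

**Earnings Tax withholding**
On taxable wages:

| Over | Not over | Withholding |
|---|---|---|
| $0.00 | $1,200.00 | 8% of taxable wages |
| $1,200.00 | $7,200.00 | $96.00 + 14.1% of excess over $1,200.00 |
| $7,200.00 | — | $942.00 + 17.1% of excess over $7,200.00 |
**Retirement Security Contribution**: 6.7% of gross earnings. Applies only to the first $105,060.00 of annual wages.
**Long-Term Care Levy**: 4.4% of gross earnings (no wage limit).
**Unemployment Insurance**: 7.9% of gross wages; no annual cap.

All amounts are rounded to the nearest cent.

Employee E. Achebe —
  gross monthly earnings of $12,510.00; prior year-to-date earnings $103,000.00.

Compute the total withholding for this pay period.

Earnings Tax: taxable = $12,510.00
  $942.00 + 17.1% × ($12,510.00 − $7,200.00) = $942.00 + 17.1% × $5,310.00 = $1,850.01
Retirement Security Contribution: cap $105,060.00 − YTD $103,000.00 = $2,060.00 subject; 6.7% × $2,060.00 = $138.02
Long-Term Care Levy: 4.4% × $12,510.00 = $550.44
Unemployment Insurance: 7.9% × $12,510.00 = $988.29
Total: $1,850.01 + $138.02 + $550.44 + $988.29 = $3,526.76

$3,526.76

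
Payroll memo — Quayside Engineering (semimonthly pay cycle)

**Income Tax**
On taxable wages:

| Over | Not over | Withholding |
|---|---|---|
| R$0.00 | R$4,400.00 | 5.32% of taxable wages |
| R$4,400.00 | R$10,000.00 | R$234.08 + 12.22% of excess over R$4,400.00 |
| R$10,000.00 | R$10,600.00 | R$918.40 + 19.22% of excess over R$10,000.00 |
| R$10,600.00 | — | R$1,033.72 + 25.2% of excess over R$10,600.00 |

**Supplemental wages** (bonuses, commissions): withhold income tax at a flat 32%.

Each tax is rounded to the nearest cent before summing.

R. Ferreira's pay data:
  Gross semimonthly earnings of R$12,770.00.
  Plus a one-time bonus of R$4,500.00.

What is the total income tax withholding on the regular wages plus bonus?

R$3,020.56

Income Tax: taxable = R$12,770.00
  R$1,033.72 + 25.2% × (R$12,770.00 − R$10,600.00) = R$1,033.72 + 25.2% × R$2,170.00 = R$1,580.56
Supplemental (32% flat on bonus): 32% × R$4,500.00 = R$1,440.00
Total income tax: R$1,580.56 + R$1,440.00 = R$3,020.56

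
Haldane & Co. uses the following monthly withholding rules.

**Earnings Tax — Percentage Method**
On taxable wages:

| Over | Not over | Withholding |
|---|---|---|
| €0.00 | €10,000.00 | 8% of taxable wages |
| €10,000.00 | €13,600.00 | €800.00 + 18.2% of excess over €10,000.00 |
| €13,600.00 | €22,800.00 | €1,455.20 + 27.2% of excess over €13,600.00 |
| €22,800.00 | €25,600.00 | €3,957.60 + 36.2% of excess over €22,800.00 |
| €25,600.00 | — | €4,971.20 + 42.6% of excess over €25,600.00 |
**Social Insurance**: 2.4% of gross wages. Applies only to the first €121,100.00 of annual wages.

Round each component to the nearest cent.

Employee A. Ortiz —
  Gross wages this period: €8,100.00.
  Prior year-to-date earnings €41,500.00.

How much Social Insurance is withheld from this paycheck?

Social Insurance: 2.4% × €8,100.00 = €194.40

€194.40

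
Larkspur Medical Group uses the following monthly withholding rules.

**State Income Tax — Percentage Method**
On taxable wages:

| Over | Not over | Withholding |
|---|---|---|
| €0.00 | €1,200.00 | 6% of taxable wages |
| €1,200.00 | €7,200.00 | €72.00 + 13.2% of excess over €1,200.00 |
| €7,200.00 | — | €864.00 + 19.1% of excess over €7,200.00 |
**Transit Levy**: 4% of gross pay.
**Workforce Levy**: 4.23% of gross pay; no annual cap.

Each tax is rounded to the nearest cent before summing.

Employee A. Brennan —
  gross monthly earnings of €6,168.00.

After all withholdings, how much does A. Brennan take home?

State Income Tax: taxable = €6,168.00
  €72.00 + 13.2% × (€6,168.00 − €1,200.00) = €72.00 + 13.2% × €4,968.00 = €727.78
Transit Levy: 4% × €6,168.00 = €246.72
Workforce Levy: 4.23% × €6,168.00 = €260.91
Total withheld: €727.78 + €246.72 + €260.91 = €1,235.41
Net pay: €6,168.00 − €1,235.41 = €4,932.59

€4,932.59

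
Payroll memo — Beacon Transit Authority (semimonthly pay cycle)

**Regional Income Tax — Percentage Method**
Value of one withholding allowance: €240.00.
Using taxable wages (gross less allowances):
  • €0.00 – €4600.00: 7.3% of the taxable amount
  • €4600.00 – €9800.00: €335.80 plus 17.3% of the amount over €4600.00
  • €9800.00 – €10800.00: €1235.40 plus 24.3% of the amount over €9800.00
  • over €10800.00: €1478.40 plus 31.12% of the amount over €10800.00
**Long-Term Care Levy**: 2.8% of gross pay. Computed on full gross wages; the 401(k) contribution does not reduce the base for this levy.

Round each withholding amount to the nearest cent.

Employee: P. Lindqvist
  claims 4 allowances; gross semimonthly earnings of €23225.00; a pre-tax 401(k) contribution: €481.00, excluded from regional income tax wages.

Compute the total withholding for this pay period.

Regional Income Tax: taxable = €23225.00 − €481.00 − 4×€240.00 = €21784.00
  €1478.40 + 31.12% × (€21784.00 − €10800.00) = €1478.40 + 31.12% × €10984.00 = €4896.62
Long-Term Care Levy: 2.8% × €23225.00 = €650.30
Total: €4896.62 + €650.30 = €5546.92

€5546.92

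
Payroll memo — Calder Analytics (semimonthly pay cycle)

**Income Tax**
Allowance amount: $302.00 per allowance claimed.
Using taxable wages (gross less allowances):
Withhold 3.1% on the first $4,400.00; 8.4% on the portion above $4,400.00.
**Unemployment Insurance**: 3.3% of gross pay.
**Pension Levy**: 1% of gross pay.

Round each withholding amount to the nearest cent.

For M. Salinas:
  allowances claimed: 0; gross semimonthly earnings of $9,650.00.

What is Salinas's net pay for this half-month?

$8,657.65

Income Tax: taxable = $9,650.00
  $136.40 + 8.4% × ($9,650.00 − $4,400.00) = $136.40 + 8.4% × $5,250.00 = $577.40
Unemployment Insurance: 3.3% × $9,650.00 = $318.45
Pension Levy: 1% × $9,650.00 = $96.50
Total withheld: $577.40 + $318.45 + $96.50 = $992.35
Net pay: $9,650.00 − $992.35 = $8,657.65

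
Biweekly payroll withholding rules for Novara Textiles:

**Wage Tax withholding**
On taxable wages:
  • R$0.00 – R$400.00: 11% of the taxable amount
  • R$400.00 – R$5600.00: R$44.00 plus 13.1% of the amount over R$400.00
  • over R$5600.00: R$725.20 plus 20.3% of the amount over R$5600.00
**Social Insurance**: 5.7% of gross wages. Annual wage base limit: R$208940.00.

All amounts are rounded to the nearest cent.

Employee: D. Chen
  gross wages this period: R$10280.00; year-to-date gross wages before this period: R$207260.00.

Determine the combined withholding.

Wage Tax: taxable = R$10280.00
  R$725.20 + 20.3% × (R$10280.00 − R$5600.00) = R$725.20 + 20.3% × R$4680.00 = R$1675.24
Social Insurance: cap R$208940.00 − YTD R$207260.00 = R$1680.00 subject; 5.7% × R$1680.00 = R$95.76
Total: R$1675.24 + R$95.76 = R$1771.00

R$1771.00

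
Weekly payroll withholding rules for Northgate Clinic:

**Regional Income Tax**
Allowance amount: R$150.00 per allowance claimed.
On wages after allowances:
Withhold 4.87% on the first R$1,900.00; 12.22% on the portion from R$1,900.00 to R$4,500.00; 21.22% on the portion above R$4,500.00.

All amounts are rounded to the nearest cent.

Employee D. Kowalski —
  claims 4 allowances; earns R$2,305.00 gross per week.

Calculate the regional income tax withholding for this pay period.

R$83.03

Regional Income Tax: taxable = R$2,305.00 − 4×R$150.00 = R$1,705.00
  4.87% × R$1,705.00 = R$83.03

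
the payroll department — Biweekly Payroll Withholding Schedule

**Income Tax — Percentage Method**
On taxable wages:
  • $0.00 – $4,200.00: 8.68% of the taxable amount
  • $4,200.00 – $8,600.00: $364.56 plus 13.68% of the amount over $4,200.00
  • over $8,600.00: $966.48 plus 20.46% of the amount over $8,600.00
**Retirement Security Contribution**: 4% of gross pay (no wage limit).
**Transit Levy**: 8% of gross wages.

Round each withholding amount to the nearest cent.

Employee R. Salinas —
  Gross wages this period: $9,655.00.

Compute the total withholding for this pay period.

Income Tax: taxable = $9,655.00
  $966.48 + 20.46% × ($9,655.00 − $8,600.00) = $966.48 + 20.46% × $1,055.00 = $1,182.33
Retirement Security Contribution: 4% × $9,655.00 = $386.20
Transit Levy: 8% × $9,655.00 = $772.40
Total: $1,182.33 + $386.20 + $772.40 = $2,340.93

$2,340.93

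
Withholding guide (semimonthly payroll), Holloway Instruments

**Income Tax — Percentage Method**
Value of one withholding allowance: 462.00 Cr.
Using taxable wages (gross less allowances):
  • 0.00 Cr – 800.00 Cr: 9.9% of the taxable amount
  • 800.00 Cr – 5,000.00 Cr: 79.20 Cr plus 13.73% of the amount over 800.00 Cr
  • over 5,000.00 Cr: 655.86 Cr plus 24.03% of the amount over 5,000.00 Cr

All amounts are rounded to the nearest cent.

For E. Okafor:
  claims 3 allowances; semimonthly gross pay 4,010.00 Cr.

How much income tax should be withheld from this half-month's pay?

329.64 Cr

Income Tax: taxable = 4,010.00 Cr − 3×462.00 Cr = 2,624.00 Cr
  79.20 Cr + 13.73% × (2,624.00 Cr − 800.00 Cr) = 79.20 Cr + 13.73% × 1,824.00 Cr = 329.64 Cr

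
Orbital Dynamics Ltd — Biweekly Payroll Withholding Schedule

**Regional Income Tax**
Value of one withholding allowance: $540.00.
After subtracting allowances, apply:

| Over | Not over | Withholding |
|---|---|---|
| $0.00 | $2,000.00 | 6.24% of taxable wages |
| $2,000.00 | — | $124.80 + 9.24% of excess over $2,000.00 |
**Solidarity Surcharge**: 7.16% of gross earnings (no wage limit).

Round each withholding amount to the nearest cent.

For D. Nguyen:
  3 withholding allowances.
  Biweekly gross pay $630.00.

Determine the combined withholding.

Regional Income Tax: taxable = $630.00 − 3×$540.00 = $-990.00
  Taxable ≤ 0 → $0.00
Solidarity Surcharge: 7.16% × $630.00 = $45.11
Total: $0.00 + $45.11 = $45.11

$45.11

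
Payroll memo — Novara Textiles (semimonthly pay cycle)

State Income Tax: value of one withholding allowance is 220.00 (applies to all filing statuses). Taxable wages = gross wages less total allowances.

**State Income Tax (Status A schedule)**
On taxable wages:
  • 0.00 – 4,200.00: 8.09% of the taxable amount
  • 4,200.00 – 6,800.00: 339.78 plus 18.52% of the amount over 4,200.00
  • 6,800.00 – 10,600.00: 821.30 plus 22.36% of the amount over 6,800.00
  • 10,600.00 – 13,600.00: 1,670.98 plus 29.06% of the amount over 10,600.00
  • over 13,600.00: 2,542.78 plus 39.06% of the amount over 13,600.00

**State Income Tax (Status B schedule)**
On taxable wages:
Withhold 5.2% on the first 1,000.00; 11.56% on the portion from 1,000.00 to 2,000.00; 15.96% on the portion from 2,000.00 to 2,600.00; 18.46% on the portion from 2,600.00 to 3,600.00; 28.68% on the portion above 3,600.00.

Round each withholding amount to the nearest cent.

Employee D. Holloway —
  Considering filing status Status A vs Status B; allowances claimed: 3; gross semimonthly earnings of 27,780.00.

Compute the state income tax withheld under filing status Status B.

7,193.50

State Income Tax (Status B): taxable = 27,780.00 − 3×220.00 = 27,120.00
  447.96 + 28.68% × (27,120.00 − 3,600.00) = 447.96 + 28.68% × 23,520.00 = 7,193.50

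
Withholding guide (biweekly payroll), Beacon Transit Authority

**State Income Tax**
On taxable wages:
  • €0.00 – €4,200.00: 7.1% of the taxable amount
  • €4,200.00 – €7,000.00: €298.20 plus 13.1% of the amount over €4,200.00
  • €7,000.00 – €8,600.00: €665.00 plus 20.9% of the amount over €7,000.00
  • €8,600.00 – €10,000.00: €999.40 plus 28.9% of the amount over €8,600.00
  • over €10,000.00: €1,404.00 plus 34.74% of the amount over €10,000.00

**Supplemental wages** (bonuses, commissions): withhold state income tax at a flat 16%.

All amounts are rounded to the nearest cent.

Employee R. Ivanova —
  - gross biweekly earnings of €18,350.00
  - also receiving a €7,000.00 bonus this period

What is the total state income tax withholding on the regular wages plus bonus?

€5,424.79

State Income Tax: taxable = €18,350.00
  €1,404.00 + 34.74% × (€18,350.00 − €10,000.00) = €1,404.00 + 34.74% × €8,350.00 = €4,304.79
Supplemental (16% flat on bonus): 16% × €7,000.00 = €1,120.00
Total state income tax: €4,304.79 + €1,120.00 = €5,424.79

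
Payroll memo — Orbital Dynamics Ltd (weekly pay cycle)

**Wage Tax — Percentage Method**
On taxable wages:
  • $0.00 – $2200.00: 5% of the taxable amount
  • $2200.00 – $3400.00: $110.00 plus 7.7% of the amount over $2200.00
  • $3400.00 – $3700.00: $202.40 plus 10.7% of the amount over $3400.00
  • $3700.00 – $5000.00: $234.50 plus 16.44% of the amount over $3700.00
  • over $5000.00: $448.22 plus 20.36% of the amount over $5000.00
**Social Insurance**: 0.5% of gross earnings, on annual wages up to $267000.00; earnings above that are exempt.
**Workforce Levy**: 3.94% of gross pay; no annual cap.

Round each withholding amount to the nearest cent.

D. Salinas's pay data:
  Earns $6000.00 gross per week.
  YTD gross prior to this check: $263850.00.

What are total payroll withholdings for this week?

$903.97

Wage Tax: taxable = $6000.00
  $448.22 + 20.36% × ($6000.00 − $5000.00) = $448.22 + 20.36% × $1000.00 = $651.82
Social Insurance: cap $267000.00 − YTD $263850.00 = $3150.00 subject; 0.5% × $3150.00 = $15.75
Workforce Levy: 3.94% × $6000.00 = $236.40
Total: $651.82 + $15.75 + $236.40 = $903.97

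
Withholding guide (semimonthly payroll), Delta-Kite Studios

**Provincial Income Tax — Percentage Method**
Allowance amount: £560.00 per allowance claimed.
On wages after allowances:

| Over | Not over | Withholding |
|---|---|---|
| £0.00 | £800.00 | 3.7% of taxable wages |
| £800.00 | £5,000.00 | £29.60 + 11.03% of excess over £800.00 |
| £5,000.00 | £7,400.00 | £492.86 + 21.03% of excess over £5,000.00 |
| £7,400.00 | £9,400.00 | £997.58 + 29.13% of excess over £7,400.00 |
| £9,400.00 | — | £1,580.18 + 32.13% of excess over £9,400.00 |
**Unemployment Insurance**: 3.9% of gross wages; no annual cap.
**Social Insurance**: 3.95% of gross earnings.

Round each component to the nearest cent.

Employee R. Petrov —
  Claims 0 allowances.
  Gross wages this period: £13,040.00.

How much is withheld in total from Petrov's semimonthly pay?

Provincial Income Tax: taxable = £13,040.00
  £1,580.18 + 32.13% × (£13,040.00 − £9,400.00) = £1,580.18 + 32.13% × £3,640.00 = £2,749.71
Unemployment Insurance: 3.9% × £13,040.00 = £508.56
Social Insurance: 3.95% × £13,040.00 = £515.08
Total: £2,749.71 + £508.56 + £515.08 = £3,773.35

£3,773.35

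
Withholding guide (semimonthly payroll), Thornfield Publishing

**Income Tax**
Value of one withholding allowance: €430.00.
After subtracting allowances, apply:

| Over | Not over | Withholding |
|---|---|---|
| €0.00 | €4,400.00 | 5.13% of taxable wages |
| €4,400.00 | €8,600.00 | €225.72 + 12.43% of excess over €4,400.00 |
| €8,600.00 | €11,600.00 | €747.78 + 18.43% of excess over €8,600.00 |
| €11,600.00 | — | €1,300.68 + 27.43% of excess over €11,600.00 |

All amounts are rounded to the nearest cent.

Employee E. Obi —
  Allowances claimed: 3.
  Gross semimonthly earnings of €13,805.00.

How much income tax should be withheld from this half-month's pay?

€1,551.66

Income Tax: taxable = €13,805.00 − 3×€430.00 = €12,515.00
  €1,300.68 + 27.43% × (€12,515.00 − €11,600.00) = €1,300.68 + 27.43% × €915.00 = €1,551.66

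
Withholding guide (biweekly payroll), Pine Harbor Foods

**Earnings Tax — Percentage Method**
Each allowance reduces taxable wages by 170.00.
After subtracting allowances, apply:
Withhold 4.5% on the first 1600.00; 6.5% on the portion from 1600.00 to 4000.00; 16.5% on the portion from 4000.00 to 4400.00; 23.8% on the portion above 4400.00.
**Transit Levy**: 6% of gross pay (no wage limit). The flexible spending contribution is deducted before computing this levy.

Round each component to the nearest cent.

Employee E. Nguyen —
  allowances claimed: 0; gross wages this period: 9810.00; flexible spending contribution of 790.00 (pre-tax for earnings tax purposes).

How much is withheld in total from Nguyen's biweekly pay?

1934.76

Earnings Tax: taxable = 9810.00 − 790.00 = 9020.00
  294.00 + 23.8% × (9020.00 − 4400.00) = 294.00 + 23.8% × 4620.00 = 1393.56
Transit Levy: 6% × 9020.00 = 541.20
Total: 1393.56 + 541.20 = 1934.76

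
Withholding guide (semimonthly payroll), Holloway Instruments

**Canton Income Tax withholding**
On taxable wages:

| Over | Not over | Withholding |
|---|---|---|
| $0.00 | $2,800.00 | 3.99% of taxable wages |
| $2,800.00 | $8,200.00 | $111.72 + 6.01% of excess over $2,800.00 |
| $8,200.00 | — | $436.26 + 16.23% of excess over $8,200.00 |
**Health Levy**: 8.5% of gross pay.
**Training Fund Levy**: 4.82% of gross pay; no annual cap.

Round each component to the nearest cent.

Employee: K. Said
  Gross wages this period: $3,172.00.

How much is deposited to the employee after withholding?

Canton Income Tax: taxable = $3,172.00
  $111.72 + 6.01% × ($3,172.00 − $2,800.00) = $111.72 + 6.01% × $372.00 = $134.08
Health Levy: 8.5% × $3,172.00 = $269.62
Training Fund Levy: 4.82% × $3,172.00 = $152.89
Total withheld: $134.08 + $269.62 + $152.89 = $556.59
Net pay: $3,172.00 − $556.59 = $2,615.41

$2,615.41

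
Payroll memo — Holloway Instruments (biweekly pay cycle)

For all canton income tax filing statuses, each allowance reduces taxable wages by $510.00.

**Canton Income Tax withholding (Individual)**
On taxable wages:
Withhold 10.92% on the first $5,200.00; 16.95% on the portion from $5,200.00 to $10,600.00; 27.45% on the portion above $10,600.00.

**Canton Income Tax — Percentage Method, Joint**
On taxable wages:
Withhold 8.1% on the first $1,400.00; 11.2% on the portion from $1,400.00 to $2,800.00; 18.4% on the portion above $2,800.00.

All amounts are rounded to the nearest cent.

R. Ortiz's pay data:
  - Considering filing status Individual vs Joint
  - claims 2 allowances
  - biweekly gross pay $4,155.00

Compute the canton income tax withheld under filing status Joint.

$331.84

Canton Income Tax (Joint): taxable = $4,155.00 − 2×$510.00 = $3,135.00
  $270.20 + 18.4% × ($3,135.00 − $2,800.00) = $270.20 + 18.4% × $335.00 = $331.84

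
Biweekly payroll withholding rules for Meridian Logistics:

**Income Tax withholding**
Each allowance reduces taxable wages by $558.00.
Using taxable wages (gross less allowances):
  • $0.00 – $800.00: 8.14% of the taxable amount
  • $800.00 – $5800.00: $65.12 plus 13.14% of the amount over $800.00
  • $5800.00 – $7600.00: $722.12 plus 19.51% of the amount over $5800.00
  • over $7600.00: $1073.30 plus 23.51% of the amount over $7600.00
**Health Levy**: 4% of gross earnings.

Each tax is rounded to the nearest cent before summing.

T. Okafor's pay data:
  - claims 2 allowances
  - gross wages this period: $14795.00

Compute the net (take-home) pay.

$11700.73

Income Tax: taxable = $14795.00 − 2×$558.00 = $13679.00
  $1073.30 + 23.51% × ($13679.00 − $7600.00) = $1073.30 + 23.51% × $6079.00 = $2502.47
Health Levy: 4% × $14795.00 = $591.80
Total withheld: $2502.47 + $591.80 = $3094.27
Net pay: $14795.00 − $3094.27 = $11700.73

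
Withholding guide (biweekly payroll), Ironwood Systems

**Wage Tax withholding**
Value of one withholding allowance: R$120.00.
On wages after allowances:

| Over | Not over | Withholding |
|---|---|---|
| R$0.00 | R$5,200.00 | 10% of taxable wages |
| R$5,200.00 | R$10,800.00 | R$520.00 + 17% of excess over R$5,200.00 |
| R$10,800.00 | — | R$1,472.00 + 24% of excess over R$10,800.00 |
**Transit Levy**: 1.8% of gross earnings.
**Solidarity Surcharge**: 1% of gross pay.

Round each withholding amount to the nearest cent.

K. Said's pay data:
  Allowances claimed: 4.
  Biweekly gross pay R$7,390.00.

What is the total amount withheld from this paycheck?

R$1,017.62

Wage Tax: taxable = R$7,390.00 − 4×R$120.00 = R$6,910.00
  R$520.00 + 17% × (R$6,910.00 − R$5,200.00) = R$520.00 + 17% × R$1,710.00 = R$810.70
Transit Levy: 1.8% × R$7,390.00 = R$133.02
Solidarity Surcharge: 1% × R$7,390.00 = R$73.90
Total: R$810.70 + R$133.02 + R$73.90 = R$1,017.62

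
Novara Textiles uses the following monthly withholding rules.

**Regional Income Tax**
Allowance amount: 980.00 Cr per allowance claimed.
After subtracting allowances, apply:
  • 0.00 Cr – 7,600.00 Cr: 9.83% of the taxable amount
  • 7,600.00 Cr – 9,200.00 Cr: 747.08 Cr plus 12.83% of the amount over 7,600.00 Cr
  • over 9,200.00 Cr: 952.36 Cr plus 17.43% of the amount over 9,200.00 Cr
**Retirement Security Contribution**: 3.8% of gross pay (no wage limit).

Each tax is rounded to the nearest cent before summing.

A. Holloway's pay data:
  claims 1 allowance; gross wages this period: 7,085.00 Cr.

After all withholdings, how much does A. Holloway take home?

Regional Income Tax: taxable = 7,085.00 Cr − 1×980.00 Cr = 6,105.00 Cr
  9.83% × 6,105.00 Cr = 600.12 Cr
Retirement Security Contribution: 3.8% × 7,085.00 Cr = 269.23 Cr
Total withheld: 600.12 Cr + 269.23 Cr = 869.35 Cr
Net pay: 7,085.00 Cr − 869.35 Cr = 6,215.65 Cr

6,215.65 Cr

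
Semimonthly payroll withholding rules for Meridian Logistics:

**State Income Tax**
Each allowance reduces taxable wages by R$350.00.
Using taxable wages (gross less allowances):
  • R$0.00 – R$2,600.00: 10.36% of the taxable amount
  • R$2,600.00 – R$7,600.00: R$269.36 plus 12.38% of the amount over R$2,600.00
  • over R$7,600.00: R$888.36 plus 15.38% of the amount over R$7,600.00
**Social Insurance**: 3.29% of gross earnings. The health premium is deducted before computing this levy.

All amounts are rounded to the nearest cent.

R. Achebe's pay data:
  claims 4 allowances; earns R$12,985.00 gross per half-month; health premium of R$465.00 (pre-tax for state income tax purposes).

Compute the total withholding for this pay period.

State Income Tax: taxable = R$12,985.00 − R$465.00 − 4×R$350.00 = R$11,120.00
  R$888.36 + 15.38% × (R$11,120.00 − R$7,600.00) = R$888.36 + 15.38% × R$3,520.00 = R$1,429.74
Social Insurance: 3.29% × R$12,520.00 = R$411.91
Total: R$1,429.74 + R$411.91 = R$1,841.65

R$1,841.65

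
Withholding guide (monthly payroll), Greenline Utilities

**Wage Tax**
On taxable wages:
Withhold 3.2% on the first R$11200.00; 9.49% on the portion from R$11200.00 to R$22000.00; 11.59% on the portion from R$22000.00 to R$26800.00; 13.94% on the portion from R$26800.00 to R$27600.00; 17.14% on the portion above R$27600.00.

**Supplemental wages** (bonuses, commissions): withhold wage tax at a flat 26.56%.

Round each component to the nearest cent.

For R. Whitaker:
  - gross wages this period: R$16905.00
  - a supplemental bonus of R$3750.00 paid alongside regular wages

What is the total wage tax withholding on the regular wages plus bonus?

R$1895.80

Wage Tax: taxable = R$16905.00
  R$358.40 + 9.49% × (R$16905.00 − R$11200.00) = R$358.40 + 9.49% × R$5705.00 = R$899.80
Supplemental (26.56% flat on bonus): 26.56% × R$3750.00 = R$996.00
Total wage tax: R$899.80 + R$996.00 = R$1895.80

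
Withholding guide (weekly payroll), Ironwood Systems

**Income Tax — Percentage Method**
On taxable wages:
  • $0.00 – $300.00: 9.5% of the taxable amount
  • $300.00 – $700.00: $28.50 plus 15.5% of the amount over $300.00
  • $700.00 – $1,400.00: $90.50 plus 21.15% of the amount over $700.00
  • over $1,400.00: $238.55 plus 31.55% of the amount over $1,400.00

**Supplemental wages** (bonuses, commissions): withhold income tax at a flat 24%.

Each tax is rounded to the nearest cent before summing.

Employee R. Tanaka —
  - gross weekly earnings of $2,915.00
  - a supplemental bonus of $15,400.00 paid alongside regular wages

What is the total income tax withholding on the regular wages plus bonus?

$4,412.53

Income Tax: taxable = $2,915.00
  $238.55 + 31.55% × ($2,915.00 − $1,400.00) = $238.55 + 31.55% × $1,515.00 = $716.53
Supplemental (24% flat on bonus): 24% × $15,400.00 = $3,696.00
Total income tax: $716.53 + $3,696.00 = $4,412.53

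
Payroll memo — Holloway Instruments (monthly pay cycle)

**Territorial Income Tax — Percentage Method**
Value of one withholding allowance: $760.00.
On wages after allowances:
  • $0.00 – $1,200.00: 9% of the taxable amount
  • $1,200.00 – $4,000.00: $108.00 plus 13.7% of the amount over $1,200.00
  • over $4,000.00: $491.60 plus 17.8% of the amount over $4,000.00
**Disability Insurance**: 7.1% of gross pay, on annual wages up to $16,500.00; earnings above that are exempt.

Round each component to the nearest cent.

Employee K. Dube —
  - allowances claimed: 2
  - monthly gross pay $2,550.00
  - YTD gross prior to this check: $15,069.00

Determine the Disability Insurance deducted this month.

Disability Insurance: cap $16,500.00 − YTD $15,069.00 = $1,431.00 subject; 7.1% × $1,431.00 = $101.60

$101.60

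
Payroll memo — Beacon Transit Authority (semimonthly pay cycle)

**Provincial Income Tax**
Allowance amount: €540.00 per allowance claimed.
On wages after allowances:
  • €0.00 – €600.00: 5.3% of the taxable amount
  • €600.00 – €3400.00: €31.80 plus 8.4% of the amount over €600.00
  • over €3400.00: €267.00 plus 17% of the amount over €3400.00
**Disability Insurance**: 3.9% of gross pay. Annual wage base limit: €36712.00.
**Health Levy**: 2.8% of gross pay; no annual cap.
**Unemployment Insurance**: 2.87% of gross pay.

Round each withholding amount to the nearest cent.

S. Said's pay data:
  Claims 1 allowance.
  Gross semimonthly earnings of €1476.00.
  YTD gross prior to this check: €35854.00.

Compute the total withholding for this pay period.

Provincial Income Tax: taxable = €1476.00 − 1×€540.00 = €936.00
  €31.80 + 8.4% × (€936.00 − €600.00) = €31.80 + 8.4% × €336.00 = €60.02
Disability Insurance: cap €36712.00 − YTD €35854.00 = €858.00 subject; 3.9% × €858.00 = €33.46
Health Levy: 2.8% × €1476.00 = €41.33
Unemployment Insurance: 2.87% × €1476.00 = €42.36
Total: €60.02 + €33.46 + €41.33 + €42.36 = €177.17

€177.17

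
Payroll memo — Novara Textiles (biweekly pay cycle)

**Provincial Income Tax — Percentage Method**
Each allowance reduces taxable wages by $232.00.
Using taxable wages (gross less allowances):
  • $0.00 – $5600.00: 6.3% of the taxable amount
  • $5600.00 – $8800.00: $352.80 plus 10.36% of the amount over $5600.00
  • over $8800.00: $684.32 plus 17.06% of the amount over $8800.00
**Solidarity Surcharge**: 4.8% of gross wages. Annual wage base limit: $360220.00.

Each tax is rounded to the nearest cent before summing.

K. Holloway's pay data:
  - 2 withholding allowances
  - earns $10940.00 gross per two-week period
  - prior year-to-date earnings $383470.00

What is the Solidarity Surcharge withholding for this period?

$0.00

Solidarity Surcharge: YTD $383470.00 ≥ cap $360220.00 → $0.00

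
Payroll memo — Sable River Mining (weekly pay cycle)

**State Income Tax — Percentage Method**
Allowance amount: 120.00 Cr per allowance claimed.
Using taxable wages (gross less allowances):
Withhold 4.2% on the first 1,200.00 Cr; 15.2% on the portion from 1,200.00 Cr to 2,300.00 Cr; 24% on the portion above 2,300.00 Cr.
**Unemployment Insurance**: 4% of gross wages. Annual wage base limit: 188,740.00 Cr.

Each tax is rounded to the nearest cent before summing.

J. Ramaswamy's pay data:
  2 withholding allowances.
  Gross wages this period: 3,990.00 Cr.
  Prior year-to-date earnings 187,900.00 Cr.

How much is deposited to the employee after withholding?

State Income Tax: taxable = 3,990.00 Cr − 2×120.00 Cr = 3,750.00 Cr
  217.60 Cr + 24% × (3,750.00 Cr − 2,300.00 Cr) = 217.60 Cr + 24% × 1,450.00 Cr = 565.60 Cr
Unemployment Insurance: cap 188,740.00 Cr − YTD 187,900.00 Cr = 840.00 Cr subject; 4% × 840.00 Cr = 33.60 Cr
Total withheld: 565.60 Cr + 33.60 Cr = 599.20 Cr
Net pay: 3,990.00 Cr − 599.20 Cr = 3,390.80 Cr

3,390.80 Cr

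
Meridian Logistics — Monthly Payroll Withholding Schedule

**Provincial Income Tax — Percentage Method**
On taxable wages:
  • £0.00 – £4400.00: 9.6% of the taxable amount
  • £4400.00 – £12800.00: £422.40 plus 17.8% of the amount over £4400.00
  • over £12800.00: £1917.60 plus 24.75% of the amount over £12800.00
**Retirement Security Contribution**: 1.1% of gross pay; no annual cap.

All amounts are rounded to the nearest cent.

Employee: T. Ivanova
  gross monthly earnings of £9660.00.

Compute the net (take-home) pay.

£8195.06

Provincial Income Tax: taxable = £9660.00
  £422.40 + 17.8% × (£9660.00 − £4400.00) = £422.40 + 17.8% × £5260.00 = £1358.68
Retirement Security Contribution: 1.1% × £9660.00 = £106.26
Total withheld: £1358.68 + £106.26 = £1464.94
Net pay: £9660.00 − £1464.94 = £8195.06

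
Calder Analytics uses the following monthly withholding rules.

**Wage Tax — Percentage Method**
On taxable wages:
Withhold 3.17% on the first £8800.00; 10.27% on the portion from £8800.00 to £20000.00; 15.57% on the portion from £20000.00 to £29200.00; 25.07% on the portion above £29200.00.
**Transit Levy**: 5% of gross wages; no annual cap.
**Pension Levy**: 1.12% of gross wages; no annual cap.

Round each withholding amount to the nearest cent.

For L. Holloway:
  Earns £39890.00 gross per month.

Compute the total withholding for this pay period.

Wage Tax: taxable = £39890.00
  £2861.64 + 25.07% × (£39890.00 − £29200.00) = £2861.64 + 25.07% × £10690.00 = £5541.62
Transit Levy: 5% × £39890.00 = £1994.50
Pension Levy: 1.12% × £39890.00 = £446.77
Total: £5541.62 + £1994.50 + £446.77 = £7982.89

£7982.89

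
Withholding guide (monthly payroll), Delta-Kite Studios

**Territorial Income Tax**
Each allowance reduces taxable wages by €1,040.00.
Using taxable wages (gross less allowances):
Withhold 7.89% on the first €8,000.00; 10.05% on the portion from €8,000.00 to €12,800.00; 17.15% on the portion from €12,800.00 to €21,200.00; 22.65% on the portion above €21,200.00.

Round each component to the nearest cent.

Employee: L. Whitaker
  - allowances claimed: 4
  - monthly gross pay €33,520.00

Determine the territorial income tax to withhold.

Territorial Income Tax: taxable = €33,520.00 − 4×€1,040.00 = €29,360.00
  €2,554.20 + 22.65% × (€29,360.00 − €21,200.00) = €2,554.20 + 22.65% × €8,160.00 = €4,402.44

€4,402.44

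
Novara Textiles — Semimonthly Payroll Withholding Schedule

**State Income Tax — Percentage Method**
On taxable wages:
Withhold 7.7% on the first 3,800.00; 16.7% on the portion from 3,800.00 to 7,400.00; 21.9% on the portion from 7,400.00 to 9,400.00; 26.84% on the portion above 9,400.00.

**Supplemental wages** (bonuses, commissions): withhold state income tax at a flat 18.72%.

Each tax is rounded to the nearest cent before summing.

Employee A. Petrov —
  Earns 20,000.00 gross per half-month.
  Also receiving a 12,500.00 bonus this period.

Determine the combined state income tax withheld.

State Income Tax: taxable = 20,000.00
  1,331.80 + 26.84% × (20,000.00 − 9,400.00) = 1,331.80 + 26.84% × 10,600.00 = 4,176.84
Supplemental (18.72% flat on bonus): 18.72% × 12,500.00 = 2,340.00
Total state income tax: 4,176.84 + 2,340.00 = 6,516.84

6,516.84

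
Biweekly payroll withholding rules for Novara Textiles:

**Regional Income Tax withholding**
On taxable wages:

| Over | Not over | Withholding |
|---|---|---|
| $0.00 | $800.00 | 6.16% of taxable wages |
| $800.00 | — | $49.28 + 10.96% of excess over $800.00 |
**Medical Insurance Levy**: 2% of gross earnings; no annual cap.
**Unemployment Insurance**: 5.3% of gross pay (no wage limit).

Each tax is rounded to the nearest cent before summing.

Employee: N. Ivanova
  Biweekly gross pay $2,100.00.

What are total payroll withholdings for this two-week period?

$345.06

Regional Income Tax: taxable = $2,100.00
  $49.28 + 10.96% × ($2,100.00 − $800.00) = $49.28 + 10.96% × $1,300.00 = $191.76
Medical Insurance Levy: 2% × $2,100.00 = $42.00
Unemployment Insurance: 5.3% × $2,100.00 = $111.30
Total: $191.76 + $42.00 + $111.30 = $345.06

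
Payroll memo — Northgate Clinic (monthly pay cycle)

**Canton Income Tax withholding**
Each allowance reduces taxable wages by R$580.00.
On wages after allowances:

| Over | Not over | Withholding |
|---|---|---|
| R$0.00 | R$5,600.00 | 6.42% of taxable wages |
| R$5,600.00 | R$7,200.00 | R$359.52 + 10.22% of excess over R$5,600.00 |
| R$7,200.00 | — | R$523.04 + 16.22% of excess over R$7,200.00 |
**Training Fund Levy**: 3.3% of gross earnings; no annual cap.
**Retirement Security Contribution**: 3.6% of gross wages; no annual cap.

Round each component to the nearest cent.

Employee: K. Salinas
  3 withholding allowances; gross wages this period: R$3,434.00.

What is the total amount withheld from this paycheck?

R$345.69

Canton Income Tax: taxable = R$3,434.00 − 3×R$580.00 = R$1,694.00
  6.42% × R$1,694.00 = R$108.75
Training Fund Levy: 3.3% × R$3,434.00 = R$113.32
Retirement Security Contribution: 3.6% × R$3,434.00 = R$123.62
Total: R$108.75 + R$113.32 + R$123.62 = R$345.69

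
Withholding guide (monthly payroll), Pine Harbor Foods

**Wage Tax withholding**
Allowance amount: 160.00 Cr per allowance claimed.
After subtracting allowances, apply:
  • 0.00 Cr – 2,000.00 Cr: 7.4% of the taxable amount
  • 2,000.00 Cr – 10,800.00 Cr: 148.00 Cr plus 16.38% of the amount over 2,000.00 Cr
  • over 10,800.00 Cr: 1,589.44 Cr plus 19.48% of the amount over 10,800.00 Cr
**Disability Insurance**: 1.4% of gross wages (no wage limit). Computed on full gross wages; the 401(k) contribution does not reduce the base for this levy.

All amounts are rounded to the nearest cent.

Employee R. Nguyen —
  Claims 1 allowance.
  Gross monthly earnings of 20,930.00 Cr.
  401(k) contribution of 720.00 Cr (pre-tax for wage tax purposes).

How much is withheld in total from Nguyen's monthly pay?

Wage Tax: taxable = 20,930.00 Cr − 720.00 Cr − 1×160.00 Cr = 20,050.00 Cr
  1,589.44 Cr + 19.48% × (20,050.00 Cr − 10,800.00 Cr) = 1,589.44 Cr + 19.48% × 9,250.00 Cr = 3,391.34 Cr
Disability Insurance: 1.4% × 20,930.00 Cr = 293.02 Cr
Total: 3,391.34 Cr + 293.02 Cr = 3,684.36 Cr

3,684.36 Cr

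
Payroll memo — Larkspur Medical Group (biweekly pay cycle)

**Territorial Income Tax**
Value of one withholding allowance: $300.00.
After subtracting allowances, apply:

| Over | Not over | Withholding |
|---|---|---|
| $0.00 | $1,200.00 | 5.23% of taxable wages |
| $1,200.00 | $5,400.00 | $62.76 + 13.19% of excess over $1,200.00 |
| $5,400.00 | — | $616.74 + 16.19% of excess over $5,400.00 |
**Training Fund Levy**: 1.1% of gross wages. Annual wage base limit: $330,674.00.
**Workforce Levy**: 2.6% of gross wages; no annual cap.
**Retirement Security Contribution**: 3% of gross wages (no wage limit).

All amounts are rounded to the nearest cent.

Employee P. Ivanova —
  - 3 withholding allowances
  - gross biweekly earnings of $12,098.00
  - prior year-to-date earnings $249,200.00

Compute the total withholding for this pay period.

$2,366.01

Territorial Income Tax: taxable = $12,098.00 − 3×$300.00 = $11,198.00
  $616.74 + 16.19% × ($11,198.00 − $5,400.00) = $616.74 + 16.19% × $5,798.00 = $1,555.44
Training Fund Levy: 1.1% × $12,098.00 = $133.08
Workforce Levy: 2.6% × $12,098.00 = $314.55
Retirement Security Contribution: 3% × $12,098.00 = $362.94
Total: $1,555.44 + $133.08 + $314.55 + $362.94 = $2,366.01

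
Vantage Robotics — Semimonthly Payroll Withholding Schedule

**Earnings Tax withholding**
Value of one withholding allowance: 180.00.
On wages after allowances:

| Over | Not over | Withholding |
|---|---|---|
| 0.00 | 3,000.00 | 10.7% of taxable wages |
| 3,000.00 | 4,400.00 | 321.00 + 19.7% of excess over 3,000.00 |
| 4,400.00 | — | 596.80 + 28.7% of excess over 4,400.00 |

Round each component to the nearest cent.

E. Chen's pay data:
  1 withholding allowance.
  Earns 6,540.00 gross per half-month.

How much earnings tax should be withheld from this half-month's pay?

1,159.32

Earnings Tax: taxable = 6,540.00 − 1×180.00 = 6,360.00
  596.80 + 28.7% × (6,360.00 − 4,400.00) = 596.80 + 28.7% × 1,960.00 = 1,159.32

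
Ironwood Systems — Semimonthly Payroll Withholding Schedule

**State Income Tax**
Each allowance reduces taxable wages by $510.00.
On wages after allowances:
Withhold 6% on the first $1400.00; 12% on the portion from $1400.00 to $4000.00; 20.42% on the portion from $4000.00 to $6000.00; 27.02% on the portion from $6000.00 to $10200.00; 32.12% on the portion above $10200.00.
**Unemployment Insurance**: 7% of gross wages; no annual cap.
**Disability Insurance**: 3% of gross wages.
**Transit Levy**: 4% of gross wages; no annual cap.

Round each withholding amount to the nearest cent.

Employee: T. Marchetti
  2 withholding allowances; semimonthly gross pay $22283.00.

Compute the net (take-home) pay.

$13670.70

State Income Tax: taxable = $22283.00 − 2×$510.00 = $21263.00
  $1939.24 + 32.12% × ($21263.00 − $10200.00) = $1939.24 + 32.12% × $11063.00 = $5492.68
Unemployment Insurance: 7% × $22283.00 = $1559.81
Disability Insurance: 3% × $22283.00 = $668.49
Transit Levy: 4% × $22283.00 = $891.32
Total withheld: $5492.68 + $1559.81 + $668.49 + $891.32 = $8612.30
Net pay: $22283.00 − $8612.30 = $13670.70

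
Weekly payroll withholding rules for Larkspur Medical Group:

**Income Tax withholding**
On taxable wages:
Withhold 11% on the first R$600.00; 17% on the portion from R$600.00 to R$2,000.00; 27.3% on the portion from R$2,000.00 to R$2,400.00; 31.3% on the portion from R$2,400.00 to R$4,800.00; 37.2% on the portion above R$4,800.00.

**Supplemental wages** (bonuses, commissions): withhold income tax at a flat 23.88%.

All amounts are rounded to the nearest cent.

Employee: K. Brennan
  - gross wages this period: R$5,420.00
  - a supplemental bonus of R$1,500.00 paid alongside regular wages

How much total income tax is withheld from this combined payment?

R$1,753.24

Income Tax: taxable = R$5,420.00
  R$1,164.40 + 37.2% × (R$5,420.00 − R$4,800.00) = R$1,164.40 + 37.2% × R$620.00 = R$1,395.04
Supplemental (23.88% flat on bonus): 23.88% × R$1,500.00 = R$358.20
Total income tax: R$1,395.04 + R$358.20 = R$1,753.24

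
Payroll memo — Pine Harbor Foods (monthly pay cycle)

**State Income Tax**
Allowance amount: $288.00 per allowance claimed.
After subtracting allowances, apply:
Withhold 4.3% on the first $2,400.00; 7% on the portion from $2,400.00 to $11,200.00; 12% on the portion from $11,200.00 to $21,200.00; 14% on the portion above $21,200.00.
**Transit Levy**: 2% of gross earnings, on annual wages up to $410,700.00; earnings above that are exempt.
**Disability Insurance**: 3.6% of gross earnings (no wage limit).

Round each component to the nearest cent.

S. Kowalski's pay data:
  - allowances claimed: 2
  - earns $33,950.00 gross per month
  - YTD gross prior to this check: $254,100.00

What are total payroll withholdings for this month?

State Income Tax: taxable = $33,950.00 − 2×$288.00 = $33,374.00
  $1,919.20 + 14% × ($33,374.00 − $21,200.00) = $1,919.20 + 14% × $12,174.00 = $3,623.56
Transit Levy: 2% × $33,950.00 = $679.00
Disability Insurance: 3.6% × $33,950.00 = $1,222.20
Total: $3,623.56 + $679.00 + $1,222.20 = $5,524.76

$5,524.76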